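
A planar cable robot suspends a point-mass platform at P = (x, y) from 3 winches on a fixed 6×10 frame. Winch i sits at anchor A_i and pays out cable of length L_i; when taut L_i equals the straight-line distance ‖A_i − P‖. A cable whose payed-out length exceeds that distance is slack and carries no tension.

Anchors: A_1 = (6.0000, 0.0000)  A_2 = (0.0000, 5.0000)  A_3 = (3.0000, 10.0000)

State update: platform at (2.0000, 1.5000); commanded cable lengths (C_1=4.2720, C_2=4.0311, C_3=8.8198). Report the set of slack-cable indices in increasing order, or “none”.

3

i=1: geometric 4.2720 vs commanded 4.2720 ⇒ taut
i=2: geometric 4.0311 vs commanded 4.0311 ⇒ taut
i=3: geometric 8.5586 vs commanded 8.8198 ⇒ slack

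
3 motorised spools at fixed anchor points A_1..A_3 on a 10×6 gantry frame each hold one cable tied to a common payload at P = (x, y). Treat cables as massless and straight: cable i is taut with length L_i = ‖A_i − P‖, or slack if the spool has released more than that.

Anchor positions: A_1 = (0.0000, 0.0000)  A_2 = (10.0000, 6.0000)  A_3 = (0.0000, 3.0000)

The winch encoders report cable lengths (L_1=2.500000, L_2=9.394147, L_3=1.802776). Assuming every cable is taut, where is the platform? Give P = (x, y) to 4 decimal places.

circle eqns → linear via eq_j − eq_1; set k_j = A_j·A_j − L_j²
k_1 = 0.0000+0.0000−6.2500 = -6.2500
-20.0000·x − 12.0000·y = k_1−k_2 = -54.0000
0.0000·x − 6.0000·y = k_1−k_3 = -12.0000
solve first two rows → x=1.5000, y=2.0000

(1.5000, 2.0000)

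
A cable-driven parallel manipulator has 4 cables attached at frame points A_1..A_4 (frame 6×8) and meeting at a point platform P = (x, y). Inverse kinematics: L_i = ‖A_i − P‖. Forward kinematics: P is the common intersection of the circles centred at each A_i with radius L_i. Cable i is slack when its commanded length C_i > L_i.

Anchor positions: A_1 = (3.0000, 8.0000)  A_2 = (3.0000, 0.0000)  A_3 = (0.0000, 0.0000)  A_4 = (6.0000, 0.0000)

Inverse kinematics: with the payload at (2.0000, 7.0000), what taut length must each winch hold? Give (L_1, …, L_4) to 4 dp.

(1.4142, 7.0711, 7.2801, 8.0623)

L_1: Δ = A_1−P = (1.0000, 1.0000) → ‖Δ‖ = √2.0000 = 1.4142
L_2: Δ = A_2−P = (1.0000, -7.0000) → ‖Δ‖ = √50.0000 = 7.0711
L_3: Δ = A_3−P = (-2.0000, -7.0000) → ‖Δ‖ = √53.0000 = 7.2801
L_4: Δ = A_4−P = (4.0000, -7.0000) → ‖Δ‖ = √65.0000 = 8.0623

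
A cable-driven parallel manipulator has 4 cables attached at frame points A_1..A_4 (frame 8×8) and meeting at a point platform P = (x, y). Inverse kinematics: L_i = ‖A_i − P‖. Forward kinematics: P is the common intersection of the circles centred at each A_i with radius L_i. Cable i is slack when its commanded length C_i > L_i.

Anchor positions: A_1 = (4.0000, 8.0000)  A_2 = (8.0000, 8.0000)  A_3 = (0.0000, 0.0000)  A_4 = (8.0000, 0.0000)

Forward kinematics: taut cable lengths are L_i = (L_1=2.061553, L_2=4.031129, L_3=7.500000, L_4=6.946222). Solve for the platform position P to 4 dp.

each cable: (A_i−P)·(A_i−P) = L_i²; let k_i = ‖A_i‖²−L_i²
k_1 = 16.0000+64.0000−4.2500 = 75.7500
row 1: -8.0000x + 0.0000y = -36.0000  (k_2=111.7500)
row 2: 8.0000x + 16.0000y = 132.0000  (k_3=-56.2500)
row 3: -8.0000x + 16.0000y = 60.0000  (k_4=15.7500)
Cramer on rows 1–2 → x = 4.5000, y = 6.0000
check cable 4: ‖A_4−P‖² = 48.2500 ≈ L_4² = 48.2500 ✓

(4.5000, 6.0000)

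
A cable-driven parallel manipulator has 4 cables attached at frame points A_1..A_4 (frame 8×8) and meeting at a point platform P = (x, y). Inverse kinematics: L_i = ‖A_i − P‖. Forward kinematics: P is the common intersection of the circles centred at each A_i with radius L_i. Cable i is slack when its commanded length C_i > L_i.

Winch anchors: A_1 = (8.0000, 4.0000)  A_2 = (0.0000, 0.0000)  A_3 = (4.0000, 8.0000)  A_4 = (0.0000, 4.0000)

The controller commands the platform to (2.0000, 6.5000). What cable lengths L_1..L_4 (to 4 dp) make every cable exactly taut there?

cable 1: Δx=6.0000, Δy=-2.5000; L_1 = √(Δx²+Δy²) = 6.5000
cable 2: Δx=-2.0000, Δy=-6.5000; L_2 = √(Δx²+Δy²) = 6.8007
cable 3: Δx=2.0000, Δy=1.5000; L_3 = √(Δx²+Δy²) = 2.5000
cable 4: Δx=-2.0000, Δy=-2.5000; L_4 = √(Δx²+Δy²) = 3.2016

(6.5000, 6.8007, 2.5000, 3.2016)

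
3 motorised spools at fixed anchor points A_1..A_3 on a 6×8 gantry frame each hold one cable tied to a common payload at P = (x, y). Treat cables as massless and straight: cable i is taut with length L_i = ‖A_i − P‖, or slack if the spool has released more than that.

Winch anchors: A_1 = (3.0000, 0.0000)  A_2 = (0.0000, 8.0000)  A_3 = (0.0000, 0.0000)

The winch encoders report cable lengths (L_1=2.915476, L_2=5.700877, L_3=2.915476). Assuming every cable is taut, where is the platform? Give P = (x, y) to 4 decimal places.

(1.5000, 2.5000)

expand ‖A_i−P‖²=L_i² and subtract eq 1 (q_i ≔ ‖A_i‖²−L_i²)
q_1 = 9.0000+0.0000−8.5000 = 0.5000
eq1−eq2 → [6.0000  -16.0000]·P = -31.0000
eq1−eq3 → [6.0000  0.0000]·P = 9.0000
2×2 solve → P = (1.5000, 2.5000)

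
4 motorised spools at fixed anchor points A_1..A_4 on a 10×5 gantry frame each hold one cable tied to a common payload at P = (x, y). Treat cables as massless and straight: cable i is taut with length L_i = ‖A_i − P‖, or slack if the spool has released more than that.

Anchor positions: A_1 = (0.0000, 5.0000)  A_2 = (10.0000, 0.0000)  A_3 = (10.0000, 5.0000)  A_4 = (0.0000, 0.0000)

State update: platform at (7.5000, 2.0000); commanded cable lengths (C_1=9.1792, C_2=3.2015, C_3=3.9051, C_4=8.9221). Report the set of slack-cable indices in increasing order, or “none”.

i=1: geometric 8.0777 vs commanded 9.1792 ⇒ slack
i=2: geometric 3.2016 vs commanded 3.2015 ⇒ taut
i=3: geometric 3.9051 vs commanded 3.9051 ⇒ taut
i=4: geometric 7.7621 vs commanded 8.9221 ⇒ slack

1, 4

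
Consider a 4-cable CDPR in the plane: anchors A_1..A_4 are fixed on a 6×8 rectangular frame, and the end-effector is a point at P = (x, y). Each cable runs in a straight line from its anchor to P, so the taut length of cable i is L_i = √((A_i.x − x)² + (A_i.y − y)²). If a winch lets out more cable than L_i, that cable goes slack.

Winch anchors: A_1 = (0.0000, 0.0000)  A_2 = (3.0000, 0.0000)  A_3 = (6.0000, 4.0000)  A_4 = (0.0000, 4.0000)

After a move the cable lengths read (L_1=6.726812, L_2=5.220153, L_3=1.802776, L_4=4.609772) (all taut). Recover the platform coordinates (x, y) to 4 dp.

(4.5000, 5.0000)

expand ‖A_i−P‖²=L_i² and subtract eq 1 (k_i ≔ ‖A_i‖²−L_i²)
k_1 = 0.0000+0.0000−45.2500 = -45.2500
eq1−eq2 → [-6.0000  0.0000]·P = -27.0000
eq1−eq3 → [-12.0000  -8.0000]·P = -94.0000
eq1−eq4 → [0.0000  -8.0000]·P = -40.0000
2×2 solve → P = (4.5000, 5.0000)
check cable 4: ‖A_4−P‖² = 21.2500 ≈ L_4² = 21.2500 ✓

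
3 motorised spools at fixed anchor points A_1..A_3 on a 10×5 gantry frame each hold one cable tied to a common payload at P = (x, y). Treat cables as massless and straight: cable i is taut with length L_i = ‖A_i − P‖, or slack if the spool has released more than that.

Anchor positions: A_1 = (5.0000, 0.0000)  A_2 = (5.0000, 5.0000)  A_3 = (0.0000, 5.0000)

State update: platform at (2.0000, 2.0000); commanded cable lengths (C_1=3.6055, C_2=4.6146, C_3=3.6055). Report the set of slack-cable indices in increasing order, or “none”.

cable 1: √((3.0000)²+(-2.0000)²)=3.6056, C_1=3.6055: taut
cable 2: √((3.0000)²+(3.0000)²)=4.2426, C_2=4.6146: slack
cable 3: √((-2.0000)²+(3.0000)²)=3.6056, C_3=3.6055: taut

2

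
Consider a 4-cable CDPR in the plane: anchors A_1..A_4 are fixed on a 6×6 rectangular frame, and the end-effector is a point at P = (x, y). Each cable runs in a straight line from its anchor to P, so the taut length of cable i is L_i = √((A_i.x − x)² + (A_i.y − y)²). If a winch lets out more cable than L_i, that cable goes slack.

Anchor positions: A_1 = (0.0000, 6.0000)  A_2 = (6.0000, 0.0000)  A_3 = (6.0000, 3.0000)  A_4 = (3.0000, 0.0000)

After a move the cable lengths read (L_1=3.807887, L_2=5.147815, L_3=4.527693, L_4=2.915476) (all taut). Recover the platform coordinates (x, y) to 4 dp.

(1.5000, 2.5000)

circle eqns → linear via eq_j − eq_1; set c_j = A_j·A_j − L_j²
c_1 = 0.0000+36.0000−14.5000 = 21.5000
-12.0000·x + 12.0000·y = c_1−c_2 = 12.0000
-12.0000·x + 6.0000·y = c_1−c_3 = -3.0000
-6.0000·x + 12.0000·y = c_1−c_4 = 21.0000
solve first two rows → x=1.5000, y=2.5000
check cable 4: ‖A_4−P‖² = 8.5000 ≈ L_4² = 8.5000 ✓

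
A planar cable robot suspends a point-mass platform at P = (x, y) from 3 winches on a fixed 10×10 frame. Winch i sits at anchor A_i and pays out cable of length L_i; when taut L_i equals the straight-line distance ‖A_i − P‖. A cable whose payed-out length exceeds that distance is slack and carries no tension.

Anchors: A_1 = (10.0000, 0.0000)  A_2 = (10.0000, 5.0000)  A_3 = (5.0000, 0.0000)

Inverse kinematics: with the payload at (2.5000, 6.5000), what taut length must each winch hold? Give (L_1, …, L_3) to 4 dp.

cable 1: Δx=7.5000, Δy=-6.5000; L_1 = √(Δx²+Δy²) = 9.9247
cable 2: Δx=7.5000, Δy=-1.5000; L_2 = √(Δx²+Δy²) = 7.6485
cable 3: Δx=2.5000, Δy=-6.5000; L_3 = √(Δx²+Δy²) = 6.9642

(9.9247, 7.6485, 6.9642)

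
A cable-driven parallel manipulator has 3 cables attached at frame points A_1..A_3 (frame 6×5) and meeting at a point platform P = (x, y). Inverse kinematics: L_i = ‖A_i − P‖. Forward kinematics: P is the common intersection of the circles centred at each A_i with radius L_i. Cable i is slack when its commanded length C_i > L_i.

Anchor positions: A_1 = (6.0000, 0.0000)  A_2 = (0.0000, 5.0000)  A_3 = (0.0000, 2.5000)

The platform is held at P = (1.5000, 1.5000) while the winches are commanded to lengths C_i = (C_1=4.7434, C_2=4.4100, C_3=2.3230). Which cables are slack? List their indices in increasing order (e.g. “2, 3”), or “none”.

i=1: geometric 4.7434 vs commanded 4.7434 ⇒ taut
i=2: geometric 3.8079 vs commanded 4.4100 ⇒ slack
i=3: geometric 1.8028 vs commanded 2.3230 ⇒ slack

2, 3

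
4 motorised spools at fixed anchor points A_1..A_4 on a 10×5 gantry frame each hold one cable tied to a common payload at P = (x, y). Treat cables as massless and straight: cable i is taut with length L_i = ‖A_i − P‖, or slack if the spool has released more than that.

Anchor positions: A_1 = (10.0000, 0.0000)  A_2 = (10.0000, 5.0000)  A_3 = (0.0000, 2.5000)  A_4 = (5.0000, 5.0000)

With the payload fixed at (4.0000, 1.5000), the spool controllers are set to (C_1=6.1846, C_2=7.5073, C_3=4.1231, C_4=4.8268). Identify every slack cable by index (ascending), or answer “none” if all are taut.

i=1: geometric 6.1847 vs commanded 6.1846 ⇒ taut
i=2: geometric 6.9462 vs commanded 7.5073 ⇒ slack
i=3: geometric 4.1231 vs commanded 4.1231 ⇒ taut
i=4: geometric 3.6401 vs commanded 4.8268 ⇒ slack

2, 4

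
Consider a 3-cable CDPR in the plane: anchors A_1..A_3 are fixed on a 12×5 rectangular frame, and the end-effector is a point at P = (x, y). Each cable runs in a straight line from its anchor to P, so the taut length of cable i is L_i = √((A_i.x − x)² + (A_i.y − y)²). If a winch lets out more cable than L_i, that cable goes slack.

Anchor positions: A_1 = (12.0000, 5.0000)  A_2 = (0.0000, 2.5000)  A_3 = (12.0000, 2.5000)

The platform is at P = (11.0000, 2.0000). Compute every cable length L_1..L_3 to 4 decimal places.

(3.1623, 11.0114, 1.1180)

cable 1: Δx=1.0000, Δy=3.0000; L_1 = √(Δx²+Δy²) = 3.1623
cable 2: Δx=-11.0000, Δy=0.5000; L_2 = √(Δx²+Δy²) = 11.0114
cable 3: Δx=1.0000, Δy=0.5000; L_3 = √(Δx²+Δy²) = 1.1180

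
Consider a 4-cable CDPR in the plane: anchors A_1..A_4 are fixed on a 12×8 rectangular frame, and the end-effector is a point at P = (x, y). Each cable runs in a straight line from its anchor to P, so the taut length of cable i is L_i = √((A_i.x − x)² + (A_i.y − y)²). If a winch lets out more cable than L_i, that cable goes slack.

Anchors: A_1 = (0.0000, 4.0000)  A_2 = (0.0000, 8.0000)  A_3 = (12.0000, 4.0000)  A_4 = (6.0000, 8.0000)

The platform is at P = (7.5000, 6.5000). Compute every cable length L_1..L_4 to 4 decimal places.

L_1: Δ = A_1−P = (-7.5000, -2.5000) → ‖Δ‖ = √62.5000 = 7.9057
L_2: Δ = A_2−P = (-7.5000, 1.5000) → ‖Δ‖ = √58.5000 = 7.6485
L_3: Δ = A_3−P = (4.5000, -2.5000) → ‖Δ‖ = √26.5000 = 5.1478
L_4: Δ = A_4−P = (-1.5000, 1.5000) → ‖Δ‖ = √4.5000 = 2.1213

(7.9057, 7.6485, 5.1478, 2.1213)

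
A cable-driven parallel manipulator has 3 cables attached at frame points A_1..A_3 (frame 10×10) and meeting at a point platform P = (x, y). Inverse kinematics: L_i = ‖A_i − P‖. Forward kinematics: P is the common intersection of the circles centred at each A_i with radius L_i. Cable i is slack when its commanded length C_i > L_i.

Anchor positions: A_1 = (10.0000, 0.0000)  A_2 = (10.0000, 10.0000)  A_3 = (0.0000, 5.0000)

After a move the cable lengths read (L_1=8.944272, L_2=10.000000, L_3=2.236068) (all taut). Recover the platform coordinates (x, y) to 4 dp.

expand ‖A_i−P‖²=L_i² and subtract eq 1 (k_i ≔ ‖A_i‖²−L_i²)
k_1 = 100.0000+0.0000−80.0000 = 20.0000
eq1−eq2 → [0.0000  -20.0000]·P = -80.0000
eq1−eq3 → [20.0000  -10.0000]·P = 0.0000
2×2 solve → P = (2.0000, 4.0000)

(2.0000, 4.0000)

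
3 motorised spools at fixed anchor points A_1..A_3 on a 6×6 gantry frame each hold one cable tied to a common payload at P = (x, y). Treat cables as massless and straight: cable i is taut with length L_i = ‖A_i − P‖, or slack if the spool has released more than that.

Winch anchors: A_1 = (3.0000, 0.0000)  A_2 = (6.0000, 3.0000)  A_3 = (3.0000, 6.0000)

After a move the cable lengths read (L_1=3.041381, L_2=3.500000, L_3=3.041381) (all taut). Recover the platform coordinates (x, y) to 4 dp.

(2.5000, 3.0000)

circle eqns → linear via eq_j − eq_1; set q_j = A_j·A_j − L_j²
q_1 = 9.0000+0.0000−9.2500 = -0.2500
-6.0000·x − 6.0000·y = q_1−q_2 = -33.0000
0.0000·x − 12.0000·y = q_1−q_3 = -36.0000
solve first two rows → x=2.5000, y=3.0000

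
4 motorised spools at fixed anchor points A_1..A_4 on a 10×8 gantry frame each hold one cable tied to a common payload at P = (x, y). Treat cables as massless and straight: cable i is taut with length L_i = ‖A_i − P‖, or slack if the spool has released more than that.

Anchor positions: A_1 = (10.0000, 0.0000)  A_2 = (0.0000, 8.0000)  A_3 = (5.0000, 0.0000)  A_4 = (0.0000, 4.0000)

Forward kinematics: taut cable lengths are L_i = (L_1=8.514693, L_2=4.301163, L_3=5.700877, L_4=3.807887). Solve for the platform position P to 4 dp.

(3.5000, 5.5000)

circle eqns → linear via eq_j − eq_1; set c_j = A_j·A_j − L_j²
c_1 = 100.0000+0.0000−72.5000 = 27.5000
20.0000·x − 16.0000·y = c_1−c_2 = -18.0000
10.0000·x + 0.0000·y = c_1−c_3 = 35.0000
20.0000·x − 8.0000·y = c_1−c_4 = 26.0000
solve first two rows → x=3.5000, y=5.5000
check cable 4: ‖A_4−P‖² = 14.5000 ≈ L_4² = 14.5000 ✓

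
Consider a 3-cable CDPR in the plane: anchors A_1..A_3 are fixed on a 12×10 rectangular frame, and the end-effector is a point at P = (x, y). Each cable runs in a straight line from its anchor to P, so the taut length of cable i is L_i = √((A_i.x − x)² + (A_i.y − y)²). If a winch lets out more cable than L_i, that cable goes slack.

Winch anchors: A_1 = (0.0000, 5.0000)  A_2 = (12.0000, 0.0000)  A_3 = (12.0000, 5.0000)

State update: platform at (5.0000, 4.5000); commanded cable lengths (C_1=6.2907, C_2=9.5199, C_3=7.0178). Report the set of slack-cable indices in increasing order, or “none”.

cable 1: L_1 = ‖A_1−P‖ = 5.0249;  C_1 = 6.2907 → slack
cable 2: L_2 = ‖A_2−P‖ = 8.3217;  C_2 = 9.5199 → slack
cable 3: L_3 = ‖A_3−P‖ = 7.0178;  C_3 = 7.0178 → taut

1, 2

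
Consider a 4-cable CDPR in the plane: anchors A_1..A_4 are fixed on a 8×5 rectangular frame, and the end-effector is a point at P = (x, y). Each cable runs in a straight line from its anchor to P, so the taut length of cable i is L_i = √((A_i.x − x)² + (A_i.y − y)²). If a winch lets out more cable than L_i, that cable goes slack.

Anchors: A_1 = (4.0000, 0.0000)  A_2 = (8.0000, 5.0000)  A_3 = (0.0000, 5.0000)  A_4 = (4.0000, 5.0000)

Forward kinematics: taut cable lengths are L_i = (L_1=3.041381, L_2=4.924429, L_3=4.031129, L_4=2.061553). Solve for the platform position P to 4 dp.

(3.5000, 3.0000)

expand ‖A_i−P‖²=L_i² and subtract eq 1 (k_i ≔ ‖A_i‖²−L_i²)
k_1 = 16.0000+0.0000−9.2500 = 6.7500
eq1−eq2 → [-8.0000  -10.0000]·P = -58.0000
eq1−eq3 → [8.0000  -10.0000]·P = -2.0000
eq1−eq4 → [0.0000  -10.0000]·P = -30.0000
2×2 solve → P = (3.5000, 3.0000)
check cable 4: ‖A_4−P‖² = 4.2500 ≈ L_4² = 4.2500 ✓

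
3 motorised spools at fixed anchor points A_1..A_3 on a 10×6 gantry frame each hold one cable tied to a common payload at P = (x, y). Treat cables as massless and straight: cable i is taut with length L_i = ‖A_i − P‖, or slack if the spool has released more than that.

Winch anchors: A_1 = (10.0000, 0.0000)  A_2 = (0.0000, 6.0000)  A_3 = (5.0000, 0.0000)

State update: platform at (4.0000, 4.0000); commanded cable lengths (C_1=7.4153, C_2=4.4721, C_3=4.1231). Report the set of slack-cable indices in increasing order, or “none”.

i=1: geometric 7.2111 vs commanded 7.4153 ⇒ slack
i=2: geometric 4.4721 vs commanded 4.4721 ⇒ taut
i=3: geometric 4.1231 vs commanded 4.1231 ⇒ taut

1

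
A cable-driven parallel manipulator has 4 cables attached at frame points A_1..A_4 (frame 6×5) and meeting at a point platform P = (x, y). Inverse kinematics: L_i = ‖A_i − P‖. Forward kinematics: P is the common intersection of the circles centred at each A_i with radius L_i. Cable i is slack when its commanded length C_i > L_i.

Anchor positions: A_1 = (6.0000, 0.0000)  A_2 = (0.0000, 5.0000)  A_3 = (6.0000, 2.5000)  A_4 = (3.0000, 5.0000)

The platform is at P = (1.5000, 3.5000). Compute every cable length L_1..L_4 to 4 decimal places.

(5.7009, 2.1213, 4.6098, 2.1213)

L_1 = √((6.0000−1.5000)² + (0.0000−3.5000)²) = 5.7009
L_2 = √((0.0000−1.5000)² + (5.0000−3.5000)²) = 2.1213
L_3 = √((6.0000−1.5000)² + (2.5000−3.5000)²) = 4.6098
L_4 = √((3.0000−1.5000)² + (5.0000−3.5000)²) = 2.1213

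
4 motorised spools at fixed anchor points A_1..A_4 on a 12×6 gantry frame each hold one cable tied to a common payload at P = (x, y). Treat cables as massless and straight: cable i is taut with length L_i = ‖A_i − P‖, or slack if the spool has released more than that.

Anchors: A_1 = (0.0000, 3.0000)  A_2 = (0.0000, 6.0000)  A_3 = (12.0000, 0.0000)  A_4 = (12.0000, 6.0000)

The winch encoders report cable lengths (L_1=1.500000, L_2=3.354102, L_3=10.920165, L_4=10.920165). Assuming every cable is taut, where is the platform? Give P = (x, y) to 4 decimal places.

each cable: (A_i−P)·(A_i−P) = L_i²; let c_i = ‖A_i‖²−L_i²
c_1 = 0.0000+9.0000−2.2500 = 6.7500
row 1: 0.0000x − 6.0000y = -18.0000  (c_2=24.7500)
row 2: -24.0000x + 6.0000y = -18.0000  (c_3=24.7500)
row 3: -24.0000x − 6.0000y = -54.0000  (c_4=60.7500)
Cramer on rows 1–2 → x = 1.5000, y = 3.0000
check cable 4: ‖A_4−P‖² = 119.2500 ≈ L_4² = 119.2500 ✓

(1.5000, 3.0000)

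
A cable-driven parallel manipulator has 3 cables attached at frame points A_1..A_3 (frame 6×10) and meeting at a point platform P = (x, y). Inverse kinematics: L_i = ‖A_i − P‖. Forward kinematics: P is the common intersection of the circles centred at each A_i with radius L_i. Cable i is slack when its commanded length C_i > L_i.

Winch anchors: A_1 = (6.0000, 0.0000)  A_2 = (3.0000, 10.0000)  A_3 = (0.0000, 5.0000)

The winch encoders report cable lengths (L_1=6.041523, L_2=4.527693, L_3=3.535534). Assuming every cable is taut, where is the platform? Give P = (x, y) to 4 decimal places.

(3.5000, 5.5000)

expand ‖A_i−P‖²=L_i² and subtract eq 1 (c_i ≔ ‖A_i‖²−L_i²)
c_1 = 36.0000+0.0000−36.5000 = -0.5000
eq1−eq2 → [6.0000  -20.0000]·P = -89.0000
eq1−eq3 → [12.0000  -10.0000]·P = -13.0000
2×2 solve → P = (3.5000, 5.5000)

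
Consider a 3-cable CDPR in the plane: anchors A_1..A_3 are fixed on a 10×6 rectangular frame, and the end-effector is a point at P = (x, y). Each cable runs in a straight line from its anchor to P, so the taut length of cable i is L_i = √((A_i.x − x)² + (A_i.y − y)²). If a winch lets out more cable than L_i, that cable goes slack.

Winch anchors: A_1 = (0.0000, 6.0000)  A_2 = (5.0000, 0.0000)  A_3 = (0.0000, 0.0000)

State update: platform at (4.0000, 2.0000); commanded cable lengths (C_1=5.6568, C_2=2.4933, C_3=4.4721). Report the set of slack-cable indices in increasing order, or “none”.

2

i=1: geometric 5.6569 vs commanded 5.6568 ⇒ taut
i=2: geometric 2.2361 vs commanded 2.4933 ⇒ slack
i=3: geometric 4.4721 vs commanded 4.4721 ⇒ taut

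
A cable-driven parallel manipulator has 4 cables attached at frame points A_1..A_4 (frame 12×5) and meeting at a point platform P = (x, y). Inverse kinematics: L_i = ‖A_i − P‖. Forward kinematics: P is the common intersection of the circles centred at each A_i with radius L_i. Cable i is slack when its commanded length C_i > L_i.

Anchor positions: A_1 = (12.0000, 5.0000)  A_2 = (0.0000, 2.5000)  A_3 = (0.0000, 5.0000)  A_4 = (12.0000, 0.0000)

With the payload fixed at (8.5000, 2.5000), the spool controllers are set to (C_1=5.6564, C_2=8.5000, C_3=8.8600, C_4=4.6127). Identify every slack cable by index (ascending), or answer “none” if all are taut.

cable 1: L_1 = ‖A_1−P‖ = 4.3012;  C_1 = 5.6564 → slack
cable 2: L_2 = ‖A_2−P‖ = 8.5000;  C_2 = 8.5000 → taut
cable 3: L_3 = ‖A_3−P‖ = 8.8600;  C_3 = 8.8600 → taut
cable 4: L_4 = ‖A_4−P‖ = 4.3012;  C_4 = 4.6127 → slack

1, 4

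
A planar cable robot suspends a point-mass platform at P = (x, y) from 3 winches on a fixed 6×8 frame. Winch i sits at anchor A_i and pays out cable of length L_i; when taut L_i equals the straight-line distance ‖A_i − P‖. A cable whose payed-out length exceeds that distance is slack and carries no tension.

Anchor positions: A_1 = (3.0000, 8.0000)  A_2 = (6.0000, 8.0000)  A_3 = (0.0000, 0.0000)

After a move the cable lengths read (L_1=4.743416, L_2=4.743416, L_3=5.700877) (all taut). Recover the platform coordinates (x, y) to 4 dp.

each cable: (A_i−P)·(A_i−P) = L_i²; let q_i = ‖A_i‖²−L_i²
q_1 = 9.0000+64.0000−22.5000 = 50.5000
row 1: -6.0000x + 0.0000y = -27.0000  (q_2=77.5000)
row 2: 6.0000x + 16.0000y = 83.0000  (q_3=-32.5000)
Cramer on rows 1–2 → x = 4.5000, y = 3.5000

(4.5000, 3.5000)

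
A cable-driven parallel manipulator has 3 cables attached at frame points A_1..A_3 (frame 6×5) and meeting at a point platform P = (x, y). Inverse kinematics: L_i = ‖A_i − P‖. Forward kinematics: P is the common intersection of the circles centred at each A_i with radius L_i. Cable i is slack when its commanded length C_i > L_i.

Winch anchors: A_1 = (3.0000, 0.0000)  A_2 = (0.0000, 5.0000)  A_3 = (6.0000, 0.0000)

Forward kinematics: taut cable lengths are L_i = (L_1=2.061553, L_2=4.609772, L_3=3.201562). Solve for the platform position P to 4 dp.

circle eqns → linear via eq_j − eq_1; set q_j = A_j·A_j − L_j²
q_1 = 9.0000+0.0000−4.2500 = 4.7500
6.0000·x − 10.0000·y = q_1−q_2 = 1.0000
-6.0000·x + 0.0000·y = q_1−q_3 = -21.0000
solve first two rows → x=3.5000, y=2.0000

(3.5000, 2.0000)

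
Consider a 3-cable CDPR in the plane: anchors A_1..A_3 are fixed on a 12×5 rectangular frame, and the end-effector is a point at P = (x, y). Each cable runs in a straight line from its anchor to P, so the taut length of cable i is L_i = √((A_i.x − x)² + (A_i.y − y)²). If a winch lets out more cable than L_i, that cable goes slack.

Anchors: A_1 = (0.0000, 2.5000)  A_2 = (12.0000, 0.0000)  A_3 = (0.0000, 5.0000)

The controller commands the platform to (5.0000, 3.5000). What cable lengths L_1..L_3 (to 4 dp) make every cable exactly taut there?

(5.0990, 7.8262, 5.2202)

cable 1: Δx=-5.0000, Δy=-1.0000; L_1 = √(Δx²+Δy²) = 5.0990
cable 2: Δx=7.0000, Δy=-3.5000; L_2 = √(Δx²+Δy²) = 7.8262
cable 3: Δx=-5.0000, Δy=1.5000; L_3 = √(Δx²+Δy²) = 5.2202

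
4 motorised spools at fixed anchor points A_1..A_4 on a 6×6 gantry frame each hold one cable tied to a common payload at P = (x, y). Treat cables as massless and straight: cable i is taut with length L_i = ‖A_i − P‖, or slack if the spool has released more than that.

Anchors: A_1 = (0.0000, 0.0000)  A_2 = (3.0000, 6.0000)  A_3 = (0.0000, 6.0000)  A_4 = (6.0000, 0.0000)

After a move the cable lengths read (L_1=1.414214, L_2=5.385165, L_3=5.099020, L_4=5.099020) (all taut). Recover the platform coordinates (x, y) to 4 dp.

each cable: (A_i−P)·(A_i−P) = L_i²; let k_i = ‖A_i‖²−L_i²
k_1 = 0.0000+0.0000−2.0000 = -2.0000
row 1: -6.0000x − 12.0000y = -18.0000  (k_2=16.0000)
row 2: 0.0000x − 12.0000y = -12.0000  (k_3=10.0000)
row 3: -12.0000x + 0.0000y = -12.0000  (k_4=10.0000)
Cramer on rows 1–2 → x = 1.0000, y = 1.0000
check cable 4: ‖A_4−P‖² = 26.0000 ≈ L_4² = 26.0000 ✓

(1.0000, 1.0000)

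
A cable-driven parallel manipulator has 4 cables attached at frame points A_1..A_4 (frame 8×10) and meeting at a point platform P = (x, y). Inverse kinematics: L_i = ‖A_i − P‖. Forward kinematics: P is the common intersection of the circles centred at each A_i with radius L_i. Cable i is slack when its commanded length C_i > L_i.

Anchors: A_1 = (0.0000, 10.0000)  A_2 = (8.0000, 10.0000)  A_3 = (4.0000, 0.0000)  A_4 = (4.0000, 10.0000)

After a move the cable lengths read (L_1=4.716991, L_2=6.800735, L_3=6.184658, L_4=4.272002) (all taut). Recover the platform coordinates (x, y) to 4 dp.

each cable: (A_i−P)·(A_i−P) = L_i²; let q_i = ‖A_i‖²−L_i²
q_1 = 0.0000+100.0000−22.2500 = 77.7500
row 1: -16.0000x + 0.0000y = -40.0000  (q_2=117.7500)
row 2: -8.0000x + 20.0000y = 100.0000  (q_3=-22.2500)
row 3: -8.0000x + 0.0000y = -20.0000  (q_4=97.7500)
Cramer on rows 1–2 → x = 2.5000, y = 6.0000
check cable 4: ‖A_4−P‖² = 18.2500 ≈ L_4² = 18.2500 ✓

(2.5000, 6.0000)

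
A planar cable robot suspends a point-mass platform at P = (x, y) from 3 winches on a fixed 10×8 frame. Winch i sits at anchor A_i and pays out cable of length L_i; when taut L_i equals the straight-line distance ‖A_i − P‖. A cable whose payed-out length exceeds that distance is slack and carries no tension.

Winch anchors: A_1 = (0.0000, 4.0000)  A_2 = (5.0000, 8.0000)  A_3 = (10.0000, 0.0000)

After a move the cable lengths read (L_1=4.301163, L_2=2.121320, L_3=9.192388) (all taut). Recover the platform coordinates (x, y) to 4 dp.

each cable: (A_i−P)·(A_i−P) = L_i²; let q_i = ‖A_i‖²−L_i²
q_1 = 0.0000+16.0000−18.5000 = -2.5000
row 1: -10.0000x − 8.0000y = -87.0000  (q_2=84.5000)
row 2: -20.0000x + 8.0000y = -18.0000  (q_3=15.5000)
Cramer on rows 1–2 → x = 3.5000, y = 6.5000

(3.5000, 6.5000)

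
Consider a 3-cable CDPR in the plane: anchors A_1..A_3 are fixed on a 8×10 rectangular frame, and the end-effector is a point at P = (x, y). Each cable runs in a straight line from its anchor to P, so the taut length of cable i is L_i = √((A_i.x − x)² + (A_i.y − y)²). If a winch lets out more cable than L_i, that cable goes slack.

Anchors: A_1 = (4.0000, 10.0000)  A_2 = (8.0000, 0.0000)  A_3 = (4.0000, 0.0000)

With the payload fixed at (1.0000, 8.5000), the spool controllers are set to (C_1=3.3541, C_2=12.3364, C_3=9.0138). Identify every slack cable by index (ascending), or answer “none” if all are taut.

i=1: geometric 3.3541 vs commanded 3.3541 ⇒ taut
i=2: geometric 11.0114 vs commanded 12.3364 ⇒ slack
i=3: geometric 9.0139 vs commanded 9.0138 ⇒ taut

2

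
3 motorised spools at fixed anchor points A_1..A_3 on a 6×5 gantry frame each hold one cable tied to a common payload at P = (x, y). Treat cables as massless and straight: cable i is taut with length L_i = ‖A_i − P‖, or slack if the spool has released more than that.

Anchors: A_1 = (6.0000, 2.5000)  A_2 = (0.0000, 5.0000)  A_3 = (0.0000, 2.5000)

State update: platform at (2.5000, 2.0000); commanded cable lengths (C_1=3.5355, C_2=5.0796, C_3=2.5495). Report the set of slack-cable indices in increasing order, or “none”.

2

i=1: geometric 3.5355 vs commanded 3.5355 ⇒ taut
i=2: geometric 3.9051 vs commanded 5.0796 ⇒ slack
i=3: geometric 2.5495 vs commanded 2.5495 ⇒ taut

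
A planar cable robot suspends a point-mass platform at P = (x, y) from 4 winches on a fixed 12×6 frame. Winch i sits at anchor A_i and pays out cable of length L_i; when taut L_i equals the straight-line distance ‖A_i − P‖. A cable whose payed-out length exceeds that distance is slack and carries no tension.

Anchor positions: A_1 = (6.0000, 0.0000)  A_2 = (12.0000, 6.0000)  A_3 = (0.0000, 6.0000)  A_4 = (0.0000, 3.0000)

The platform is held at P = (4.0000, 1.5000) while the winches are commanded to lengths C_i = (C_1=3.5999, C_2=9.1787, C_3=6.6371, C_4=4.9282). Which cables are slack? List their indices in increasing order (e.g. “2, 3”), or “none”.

1, 3, 4

cable 1: √((2.0000)²+(-1.5000)²)=2.5000, C_1=3.5999: slack
cable 2: √((8.0000)²+(4.5000)²)=9.1788, C_2=9.1787: taut
cable 3: √((-4.0000)²+(4.5000)²)=6.0208, C_3=6.6371: slack
cable 4: √((-4.0000)²+(1.5000)²)=4.2720, C_4=4.9282: slack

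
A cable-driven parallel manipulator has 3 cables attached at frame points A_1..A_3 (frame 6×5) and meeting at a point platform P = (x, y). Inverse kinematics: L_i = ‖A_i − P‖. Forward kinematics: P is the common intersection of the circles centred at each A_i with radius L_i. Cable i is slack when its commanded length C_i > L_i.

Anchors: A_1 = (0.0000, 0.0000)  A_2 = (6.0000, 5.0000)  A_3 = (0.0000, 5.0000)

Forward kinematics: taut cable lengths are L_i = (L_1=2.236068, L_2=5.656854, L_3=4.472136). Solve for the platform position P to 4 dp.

expand ‖A_i−P‖²=L_i² and subtract eq 1 (q_i ≔ ‖A_i‖²−L_i²)
q_1 = 0.0000+0.0000−5.0000 = -5.0000
eq1−eq2 → [-12.0000  -10.0000]·P = -34.0000
eq1−eq3 → [0.0000  -10.0000]·P = -10.0000
2×2 solve → P = (2.0000, 1.0000)

(2.0000, 1.0000)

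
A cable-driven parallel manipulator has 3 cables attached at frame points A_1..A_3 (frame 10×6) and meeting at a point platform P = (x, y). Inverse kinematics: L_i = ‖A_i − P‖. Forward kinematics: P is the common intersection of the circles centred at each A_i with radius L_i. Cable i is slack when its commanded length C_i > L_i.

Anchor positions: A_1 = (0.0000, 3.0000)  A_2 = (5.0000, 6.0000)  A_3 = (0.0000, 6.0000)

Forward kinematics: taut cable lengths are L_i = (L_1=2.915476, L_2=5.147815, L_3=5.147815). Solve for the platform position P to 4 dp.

(2.5000, 1.5000)

circle eqns → linear via eq_j − eq_1; set k_j = A_j·A_j − L_j²
k_1 = 0.0000+9.0000−8.5000 = 0.5000
-10.0000·x − 6.0000·y = k_1−k_2 = -34.0000
0.0000·x − 6.0000·y = k_1−k_3 = -9.0000
solve first two rows → x=2.5000, y=1.5000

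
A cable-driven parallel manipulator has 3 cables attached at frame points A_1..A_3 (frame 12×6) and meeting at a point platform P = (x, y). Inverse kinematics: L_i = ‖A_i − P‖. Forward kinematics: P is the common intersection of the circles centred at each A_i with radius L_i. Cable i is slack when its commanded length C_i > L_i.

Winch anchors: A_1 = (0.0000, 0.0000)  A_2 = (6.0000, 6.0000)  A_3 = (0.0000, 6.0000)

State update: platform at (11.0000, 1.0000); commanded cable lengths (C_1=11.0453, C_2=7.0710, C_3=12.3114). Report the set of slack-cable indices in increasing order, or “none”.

cable 1: √((-11.0000)²+(-1.0000)²)=11.0454, C_1=11.0453: taut
cable 2: √((-5.0000)²+(5.0000)²)=7.0711, C_2=7.0710: taut
cable 3: √((-11.0000)²+(5.0000)²)=12.0830, C_3=12.3114: slack

3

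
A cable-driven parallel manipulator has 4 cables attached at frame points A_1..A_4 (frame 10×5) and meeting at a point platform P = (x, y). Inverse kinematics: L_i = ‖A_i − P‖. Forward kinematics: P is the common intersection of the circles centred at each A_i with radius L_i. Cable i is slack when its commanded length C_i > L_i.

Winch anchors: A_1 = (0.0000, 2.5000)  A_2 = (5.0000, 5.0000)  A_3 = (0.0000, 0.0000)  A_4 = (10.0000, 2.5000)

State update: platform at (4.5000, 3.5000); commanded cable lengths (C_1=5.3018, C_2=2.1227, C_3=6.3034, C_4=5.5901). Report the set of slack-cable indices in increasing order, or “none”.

1, 2, 3

i=1: geometric 4.6098 vs commanded 5.3018 ⇒ slack
i=2: geometric 1.5811 vs commanded 2.1227 ⇒ slack
i=3: geometric 5.7009 vs commanded 6.3034 ⇒ slack
i=4: geometric 5.5902 vs commanded 5.5901 ⇒ taut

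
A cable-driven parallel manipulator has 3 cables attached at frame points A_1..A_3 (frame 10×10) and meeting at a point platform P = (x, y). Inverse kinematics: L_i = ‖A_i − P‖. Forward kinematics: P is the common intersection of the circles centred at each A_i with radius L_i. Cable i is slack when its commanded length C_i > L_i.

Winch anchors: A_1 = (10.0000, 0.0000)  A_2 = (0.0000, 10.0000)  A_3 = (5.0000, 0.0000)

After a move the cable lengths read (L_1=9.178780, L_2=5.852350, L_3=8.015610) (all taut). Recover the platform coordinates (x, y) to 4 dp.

(5.5000, 8.0000)

expand ‖A_i−P‖²=L_i² and subtract eq 1 (k_i ≔ ‖A_i‖²−L_i²)
k_1 = 100.0000+0.0000−84.2500 = 15.7500
eq1−eq2 → [20.0000  -20.0000]·P = -50.0000
eq1−eq3 → [10.0000  0.0000]·P = 55.0000
2×2 solve → P = (5.5000, 8.0000)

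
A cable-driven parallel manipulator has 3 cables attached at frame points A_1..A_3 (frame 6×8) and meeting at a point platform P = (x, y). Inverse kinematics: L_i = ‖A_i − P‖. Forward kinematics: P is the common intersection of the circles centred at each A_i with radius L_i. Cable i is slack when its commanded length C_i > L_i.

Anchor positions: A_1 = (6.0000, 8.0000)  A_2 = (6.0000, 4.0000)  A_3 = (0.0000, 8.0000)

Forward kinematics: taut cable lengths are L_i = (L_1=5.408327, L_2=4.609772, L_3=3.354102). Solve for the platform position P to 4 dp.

(1.5000, 5.0000)

expand ‖A_i−P‖²=L_i² and subtract eq 1 (c_i ≔ ‖A_i‖²−L_i²)
c_1 = 36.0000+64.0000−29.2500 = 70.7500
eq1−eq2 → [0.0000  8.0000]·P = 40.0000
eq1−eq3 → [12.0000  0.0000]·P = 18.0000
2×2 solve → P = (1.5000, 5.0000)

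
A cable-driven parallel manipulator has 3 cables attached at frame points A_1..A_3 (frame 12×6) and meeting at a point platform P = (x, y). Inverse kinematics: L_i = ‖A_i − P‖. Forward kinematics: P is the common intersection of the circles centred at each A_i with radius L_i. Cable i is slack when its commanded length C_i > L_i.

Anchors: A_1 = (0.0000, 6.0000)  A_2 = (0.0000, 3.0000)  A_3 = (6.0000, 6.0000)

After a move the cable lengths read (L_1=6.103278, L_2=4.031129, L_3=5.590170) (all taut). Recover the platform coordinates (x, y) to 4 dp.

each cable: (A_i−P)·(A_i−P) = L_i²; let q_i = ‖A_i‖²−L_i²
q_1 = 0.0000+36.0000−37.2500 = -1.2500
row 1: 0.0000x + 6.0000y = 6.0000  (q_2=-7.2500)
row 2: -12.0000x + 0.0000y = -42.0000  (q_3=40.7500)
Cramer on rows 1–2 → x = 3.5000, y = 1.0000

(3.5000, 1.0000)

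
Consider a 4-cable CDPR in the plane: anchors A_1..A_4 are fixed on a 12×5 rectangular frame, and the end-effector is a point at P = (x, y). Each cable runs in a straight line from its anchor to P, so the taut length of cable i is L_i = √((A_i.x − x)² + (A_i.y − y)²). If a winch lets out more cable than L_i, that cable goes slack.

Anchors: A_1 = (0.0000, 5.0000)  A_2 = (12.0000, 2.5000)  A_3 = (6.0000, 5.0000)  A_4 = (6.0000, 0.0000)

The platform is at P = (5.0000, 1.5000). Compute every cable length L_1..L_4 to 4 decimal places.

cable 1: Δx=-5.0000, Δy=3.5000; L_1 = √(Δx²+Δy²) = 6.1033
cable 2: Δx=7.0000, Δy=1.0000; L_2 = √(Δx²+Δy²) = 7.0711
cable 3: Δx=1.0000, Δy=3.5000; L_3 = √(Δx²+Δy²) = 3.6401
cable 4: Δx=1.0000, Δy=-1.5000; L_4 = √(Δx²+Δy²) = 1.8028

(6.1033, 7.0711, 3.6401, 1.8028)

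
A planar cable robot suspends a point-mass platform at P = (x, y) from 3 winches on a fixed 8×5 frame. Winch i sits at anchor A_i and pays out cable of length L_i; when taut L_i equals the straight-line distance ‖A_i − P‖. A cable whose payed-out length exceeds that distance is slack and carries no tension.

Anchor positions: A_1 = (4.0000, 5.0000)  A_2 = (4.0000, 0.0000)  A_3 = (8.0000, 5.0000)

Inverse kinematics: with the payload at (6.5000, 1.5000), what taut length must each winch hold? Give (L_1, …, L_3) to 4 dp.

L_1: Δ = A_1−P = (-2.5000, 3.5000) → ‖Δ‖ = √18.5000 = 4.3012
L_2: Δ = A_2−P = (-2.5000, -1.5000) → ‖Δ‖ = √8.5000 = 2.9155
L_3: Δ = A_3−P = (1.5000, 3.5000) → ‖Δ‖ = √14.5000 = 3.8079

(4.3012, 2.9155, 3.8079)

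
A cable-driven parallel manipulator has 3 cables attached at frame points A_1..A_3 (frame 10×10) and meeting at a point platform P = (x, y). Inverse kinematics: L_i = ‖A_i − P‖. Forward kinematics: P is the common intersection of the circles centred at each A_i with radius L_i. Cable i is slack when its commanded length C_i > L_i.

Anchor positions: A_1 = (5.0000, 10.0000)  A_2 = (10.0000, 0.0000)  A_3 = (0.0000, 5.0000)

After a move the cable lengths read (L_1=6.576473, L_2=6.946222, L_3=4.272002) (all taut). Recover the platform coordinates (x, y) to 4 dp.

(4.0000, 3.5000)

expand ‖A_i−P‖²=L_i² and subtract eq 1 (k_i ≔ ‖A_i‖²−L_i²)
k_1 = 25.0000+100.0000−43.2500 = 81.7500
eq1−eq2 → [-10.0000  20.0000]·P = 30.0000
eq1−eq3 → [10.0000  10.0000]·P = 75.0000
2×2 solve → P = (4.0000, 3.5000)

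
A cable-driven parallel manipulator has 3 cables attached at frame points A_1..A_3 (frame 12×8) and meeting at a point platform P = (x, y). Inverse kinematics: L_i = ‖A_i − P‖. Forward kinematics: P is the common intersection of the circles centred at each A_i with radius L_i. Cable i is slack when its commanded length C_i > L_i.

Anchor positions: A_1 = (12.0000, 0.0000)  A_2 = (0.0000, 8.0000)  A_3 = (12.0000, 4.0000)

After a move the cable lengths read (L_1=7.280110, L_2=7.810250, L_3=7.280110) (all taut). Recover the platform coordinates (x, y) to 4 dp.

(5.0000, 2.0000)

expand ‖A_i−P‖²=L_i² and subtract eq 1 (q_i ≔ ‖A_i‖²−L_i²)
q_1 = 144.0000+0.0000−53.0000 = 91.0000
eq1−eq2 → [24.0000  -16.0000]·P = 88.0000
eq1−eq3 → [0.0000  -8.0000]·P = -16.0000
2×2 solve → P = (5.0000, 2.0000)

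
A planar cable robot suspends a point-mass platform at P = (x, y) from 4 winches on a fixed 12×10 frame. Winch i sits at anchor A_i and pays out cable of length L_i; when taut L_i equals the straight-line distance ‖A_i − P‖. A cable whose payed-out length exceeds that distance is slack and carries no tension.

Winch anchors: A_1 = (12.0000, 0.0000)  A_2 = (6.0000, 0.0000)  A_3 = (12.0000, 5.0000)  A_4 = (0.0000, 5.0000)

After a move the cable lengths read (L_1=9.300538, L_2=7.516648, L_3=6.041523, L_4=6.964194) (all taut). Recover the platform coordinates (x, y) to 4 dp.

each cable: (A_i−P)·(A_i−P) = L_i²; let c_i = ‖A_i‖²−L_i²
c_1 = 144.0000+0.0000−86.5000 = 57.5000
row 1: 12.0000x + 0.0000y = 78.0000  (c_2=-20.5000)
row 2: 0.0000x − 10.0000y = -75.0000  (c_3=132.5000)
row 3: 24.0000x − 10.0000y = 81.0000  (c_4=-23.5000)
Cramer on rows 1–2 → x = 6.5000, y = 7.5000
check cable 4: ‖A_4−P‖² = 48.5000 ≈ L_4² = 48.5000 ✓

(6.5000, 7.5000)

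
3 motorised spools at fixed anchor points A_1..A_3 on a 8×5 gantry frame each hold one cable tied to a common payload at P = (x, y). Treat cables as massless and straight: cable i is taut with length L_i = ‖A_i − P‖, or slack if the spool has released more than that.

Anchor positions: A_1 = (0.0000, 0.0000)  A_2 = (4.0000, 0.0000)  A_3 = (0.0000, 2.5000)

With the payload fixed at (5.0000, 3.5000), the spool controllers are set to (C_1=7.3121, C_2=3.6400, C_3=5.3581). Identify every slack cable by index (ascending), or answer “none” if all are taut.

1, 3

i=1: geometric 6.1033 vs commanded 7.3121 ⇒ slack
i=2: geometric 3.6401 vs commanded 3.6400 ⇒ taut
i=3: geometric 5.0990 vs commanded 5.3581 ⇒ slack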